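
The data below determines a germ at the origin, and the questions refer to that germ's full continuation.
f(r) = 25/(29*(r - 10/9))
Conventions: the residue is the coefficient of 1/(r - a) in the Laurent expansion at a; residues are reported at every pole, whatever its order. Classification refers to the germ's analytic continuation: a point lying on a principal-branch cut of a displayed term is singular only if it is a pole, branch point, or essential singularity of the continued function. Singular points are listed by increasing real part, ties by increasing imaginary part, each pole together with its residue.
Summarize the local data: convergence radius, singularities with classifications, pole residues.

Radius of convergence at 0: 10/9.
At 10/9: a pole of order 1; residue 25/29.

Denominator factor (r - 10/9): pole of order 1 at 10/9, modulus 10/9.
The radius of convergence is the smallest modulus among the singular points: 10/9.
At the order-1 pole 10/9 set g(r) = (r - (10/9))*f(r) = 25/29.
Simple pole: residue = g(a) at a = 10/9, which is 25/29.


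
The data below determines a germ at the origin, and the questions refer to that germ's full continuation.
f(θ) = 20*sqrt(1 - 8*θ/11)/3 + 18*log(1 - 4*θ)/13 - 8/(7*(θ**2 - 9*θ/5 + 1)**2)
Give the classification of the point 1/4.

The term (18/13)*log(1 - θ/(1/4)) has argument 1 - 1/4/(1/4) = 0 at 1/4: a logarithmic (infinitely-sheeted) branch point; the remaining terms are analytic or single-valued there.

The point is a logarithmic branch point.


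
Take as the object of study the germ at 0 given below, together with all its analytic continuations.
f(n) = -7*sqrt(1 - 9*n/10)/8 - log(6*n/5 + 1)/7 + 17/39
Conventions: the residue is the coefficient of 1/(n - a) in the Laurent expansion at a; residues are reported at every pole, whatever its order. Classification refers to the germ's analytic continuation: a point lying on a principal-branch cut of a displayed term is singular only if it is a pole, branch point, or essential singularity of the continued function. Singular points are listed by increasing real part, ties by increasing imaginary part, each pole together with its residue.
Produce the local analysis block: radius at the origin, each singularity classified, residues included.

Branch term (-1/7)*log(1 - n/(-5/6)): its argument vanishes at n = -5/6, a logarithmic branch point, modulus 5/6.
Branch term (-7/8)*sqrt(1 - n/(10/9)): its argument vanishes at n = 10/9, a square-root branch point, modulus 10/9.
The radius of convergence is the smallest modulus among the singular points: 5/6.
List the singular points by increasing real part (a conjugate pair: the negative imaginary part first).

Radius of convergence at 0: 5/6.
At -5/6: a logarithmic branch point.
At 10/9: an algebraic (square-root) branch point.


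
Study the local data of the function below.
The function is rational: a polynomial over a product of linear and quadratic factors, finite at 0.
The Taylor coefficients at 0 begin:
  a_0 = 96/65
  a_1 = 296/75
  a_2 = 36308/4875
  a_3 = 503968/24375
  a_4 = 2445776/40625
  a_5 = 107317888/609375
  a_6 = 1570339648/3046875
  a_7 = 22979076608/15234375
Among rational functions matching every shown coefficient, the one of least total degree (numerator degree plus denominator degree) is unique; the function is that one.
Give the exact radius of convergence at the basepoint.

No rational of total degree below 4 reproduces all 8 coefficients; solving the [2/2] Pade equations on them gives f(j) = (-5*j**2 - 38*j/39 + 24/13)/(j**2 - 4*j + 5/4), whose expansion matches every shown term.
Denominator factor (j**2 - 4*j + 5/4): discriminant 11, real irrational roots 2 + (1/2)*sqrt(11) and 2 - (1/2)*sqrt(11); poles of order 1, moduli 2 + (1/2)*sqrt(11) and 2 - (1/2)*sqrt(11).
The radius of convergence is the smallest modulus among the singular points: 2 - (1/2)*sqrt(11).

The radius of convergence is 2 - (1/2)*sqrt(11).


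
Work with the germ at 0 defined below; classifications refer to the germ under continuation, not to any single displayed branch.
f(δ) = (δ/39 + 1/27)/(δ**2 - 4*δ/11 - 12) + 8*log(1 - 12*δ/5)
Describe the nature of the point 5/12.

The term (8)*log(1 - δ/(5/12)) has argument 1 - 5/12/(5/12) = 0 at 5/12: a logarithmic (infinitely-sheeted) branch point; the remaining terms are analytic or single-valued there.

The point is a logarithmic branch point.


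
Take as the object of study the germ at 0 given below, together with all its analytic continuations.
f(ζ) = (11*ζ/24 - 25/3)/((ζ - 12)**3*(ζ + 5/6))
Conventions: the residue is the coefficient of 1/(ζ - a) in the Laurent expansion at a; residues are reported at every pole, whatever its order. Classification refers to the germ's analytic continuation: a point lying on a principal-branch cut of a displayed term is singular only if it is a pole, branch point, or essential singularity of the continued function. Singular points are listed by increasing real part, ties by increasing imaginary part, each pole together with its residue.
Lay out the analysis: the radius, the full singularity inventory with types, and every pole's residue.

Radius of convergence at 0: 5/6.
At -5/6: a pole of order 1; residue 3765/913066.
At 12: a pole of order 3; residue -3765/913066.

Denominator factor (ζ - 12)^3: pole of order 3 at 12, modulus 12.
Denominator factor (ζ + 5/6): pole of order 1 at -5/6, modulus 5/6.
The radius of convergence is the smallest modulus among the singular points: 5/6.
At the order-1 pole -5/6 set g(ζ) = (ζ - (-5/6))*f(ζ) = (11*ζ/24 - 25/3)/(ζ - 12)**3.
Simple pole: residue = g(a) at a = -5/6, which is 3765/913066.
At the order-3 pole 12 set g(ζ) = (ζ - (12))^3*f(ζ) = (11*ζ/24 - 25/3)/(ζ + 5/6).
Order-3 pole: residue = g''(a)/2; g''(12) = -3765/456533, so the residue is -3765/913066.
List the singular points by increasing real part (a conjugate pair: the negative imaginary part first).


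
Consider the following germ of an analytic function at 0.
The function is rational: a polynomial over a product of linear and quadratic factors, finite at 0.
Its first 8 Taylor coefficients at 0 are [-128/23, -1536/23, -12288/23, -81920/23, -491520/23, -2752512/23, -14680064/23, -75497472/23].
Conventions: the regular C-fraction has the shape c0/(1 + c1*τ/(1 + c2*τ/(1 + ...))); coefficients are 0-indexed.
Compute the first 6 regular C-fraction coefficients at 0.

The regular C-fraction coefficients are [-128/23, -12, 4, -8/3, 2/3, -2].

Taylor coefficients (read off): a_0 = -128/23, a_1 = -1536/23, a_2 = -12288/23, a_3 = -81920/23, a_4 = -491520/23, a_5 = -2752512/23.
c0 = a_0 = -128/23. Peel one level at a time: if S = 1 + c*τ/S' with S'(0) = 1, then c is the τ-coefficient of S and S' = c*τ/(S - 1).
S_1 = c0/f = 1 + (-12)*τ + (48)*τ^2 + ...; c1 = -12.
S_2 = c1*τ/(S_1 - 1) = 1 + (4)*τ + (32/3)*τ^2 + ...; c2 = 4.
S_3 = c2*τ/(S_2 - 1) = 1 + (-8/3)*τ + (16/9)*τ^2 + ...; c3 = -8/3.
S_4 = c3*τ/(S_3 - 1) = 1 + (2/3)*τ + (4/3)*τ^2 + ...; c4 = 2/3.
S_5 = c4*τ/(S_4 - 1) = 1 + (-2)*τ + ...; c5 = -2.


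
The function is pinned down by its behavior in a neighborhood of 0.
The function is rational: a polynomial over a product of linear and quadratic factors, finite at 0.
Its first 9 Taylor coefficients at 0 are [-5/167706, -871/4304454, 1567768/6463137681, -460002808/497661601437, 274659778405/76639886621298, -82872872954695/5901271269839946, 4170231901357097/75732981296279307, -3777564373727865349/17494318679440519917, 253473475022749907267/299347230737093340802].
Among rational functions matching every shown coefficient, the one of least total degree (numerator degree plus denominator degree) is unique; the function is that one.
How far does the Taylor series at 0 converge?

The radius of convergence is 3/2 - (1/10)*sqrt(155).

No rational of total degree below 7 reproduces all 9 coefficients; solving the [2/5] Pade equations on them gives f(σ) = (7*σ**2/13 + 3*σ/10 + 1/36)/((σ - 11)**3*(σ**2 + 3*σ + 7/10)), whose expansion matches every shown term.
Denominator factor (σ**2 + 3*σ + 7/10): discriminant 31/5, real irrational roots -3/2 + (1/10)*sqrt(155) and -3/2 - (1/10)*sqrt(155); poles of order 1, moduli 3/2 - (1/10)*sqrt(155) and 3/2 + (1/10)*sqrt(155).
Denominator factor (σ - 11)^3: pole of order 3 at 11, modulus 11.
The radius of convergence is the smallest modulus among the singular points: 3/2 - (1/10)*sqrt(155).


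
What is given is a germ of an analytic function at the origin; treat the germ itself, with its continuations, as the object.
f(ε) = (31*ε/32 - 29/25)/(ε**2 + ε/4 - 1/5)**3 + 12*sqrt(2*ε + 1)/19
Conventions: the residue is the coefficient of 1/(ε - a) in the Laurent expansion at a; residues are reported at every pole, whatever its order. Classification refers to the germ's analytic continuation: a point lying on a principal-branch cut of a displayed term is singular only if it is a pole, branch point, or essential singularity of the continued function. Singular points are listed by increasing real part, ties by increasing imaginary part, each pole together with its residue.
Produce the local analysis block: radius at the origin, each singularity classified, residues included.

Denominator factor (ε**2 + ε/4 - 1/5)^3: discriminant 69/80, real irrational roots -1/8 + (1/40)*sqrt(345) and -1/8 - (1/40)*sqrt(345); poles of order 3, moduli -1/8 + (1/40)*sqrt(345) and 1/8 + (1/40)*sqrt(345).
Branch term (12/19)*sqrt(1 - ε/(-1/2)): its argument vanishes at ε = -1/2, a square-root branch point, modulus 1/2.
The radius of convergence is the smallest modulus among the singular points: -1/8 + (1/40)*sqrt(345).
The branch term is analytic at -1/8 - (1/40)*sqrt(345) and contributes nothing to the residue; only the rational part matters.
The factor ε**2 + ε/4 - 1/5 splits as (ε - a)(ε - a') with a = -1/8 - (1/40)*sqrt(345), a' = -1/8 + (1/40)*sqrt(345). At the order-3 pole a set g(ε) = (ε - a)^3*(rational part) = [31*ε/32 - 29/25] / (ε - a')^3.
Order-3 pole: residue = g''(a)/2; g''(-1/8 - (1/40)*sqrt(345)) = (14576/12167)*sqrt(345), so the residue is (7288/12167)*sqrt(345).
The branch term is analytic at -1/8 + (1/40)*sqrt(345) and contributes nothing to the residue; only the rational part matters.
The factor ε**2 + ε/4 - 1/5 splits as (ε - a)(ε - a') with a = -1/8 + (1/40)*sqrt(345), a' = -1/8 - (1/40)*sqrt(345). At the order-3 pole a set g(ε) = (ε - a)^3*(rational part) = [31*ε/32 - 29/25] / (ε - a')^3.
Order-3 pole: residue = g''(a)/2; g''(-1/8 + (1/40)*sqrt(345)) = -(14576/12167)*sqrt(345), so the residue is -(7288/12167)*sqrt(345).
List the singular points by increasing real part (a conjugate pair: the negative imaginary part first).

Radius of convergence at 0: -1/8 + (1/40)*sqrt(345).
At -1/8 - (1/40)*sqrt(345): a pole of order 3; residue (7288/12167)*sqrt(345).
At -1/2: an algebraic (square-root) branch point.
At -1/8 + (1/40)*sqrt(345): a pole of order 3; residue -(7288/12167)*sqrt(345).


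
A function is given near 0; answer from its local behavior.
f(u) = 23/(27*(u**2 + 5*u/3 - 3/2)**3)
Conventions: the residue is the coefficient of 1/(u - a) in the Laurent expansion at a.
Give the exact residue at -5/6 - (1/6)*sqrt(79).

The residue is -(1242/493039)*sqrt(79).

The factor u**2 + 5*u/3 - 3/2 splits as (u - a)(u - a') with a = -5/6 - (1/6)*sqrt(79), a' = -5/6 + (1/6)*sqrt(79). At the order-3 pole a set g(u) = (u - a)^3*f(u) = [23/27] / (u - a')^3.
Order-3 pole: residue = g''(a)/2; g''(-5/6 - (1/6)*sqrt(79)) = -(2484/493039)*sqrt(79), so the residue is -(1242/493039)*sqrt(79).


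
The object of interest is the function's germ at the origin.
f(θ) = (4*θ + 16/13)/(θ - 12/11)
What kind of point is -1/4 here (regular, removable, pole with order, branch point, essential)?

Denominator factors: θ - 12/11 = -59/44 at θ = -1/4 — none vanishes.
So the germ continues analytically to -1/4.

The point is a regular point.


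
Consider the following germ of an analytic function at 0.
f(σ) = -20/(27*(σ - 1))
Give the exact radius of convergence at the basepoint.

Denominator factor (σ - 1): pole of order 1 at 1, modulus 1.
The radius of convergence is the smallest modulus among the singular points: 1.

The radius of convergence is 1.


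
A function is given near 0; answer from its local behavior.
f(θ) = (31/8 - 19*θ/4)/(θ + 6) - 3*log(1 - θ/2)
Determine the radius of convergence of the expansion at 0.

The radius of convergence is 2.

Denominator factor (θ + 6): pole of order 1 at -6, modulus 6.
Branch term (-3)*log(1 - θ/(2)): its argument vanishes at θ = 2, a logarithmic branch point, modulus 2.
The radius of convergence is the smallest modulus among the singular points: 2.


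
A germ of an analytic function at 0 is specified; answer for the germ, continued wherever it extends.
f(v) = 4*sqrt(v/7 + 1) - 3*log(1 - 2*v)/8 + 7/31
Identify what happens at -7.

The point is an algebraic (square-root) branch point.

The term (4)*sqrt(1 - v/(-7)) has argument 1 - -7/(-7) = 0 at -7: a square-root (algebraic, two-sheeted) branch point; the remaining terms are analytic or single-valued there.


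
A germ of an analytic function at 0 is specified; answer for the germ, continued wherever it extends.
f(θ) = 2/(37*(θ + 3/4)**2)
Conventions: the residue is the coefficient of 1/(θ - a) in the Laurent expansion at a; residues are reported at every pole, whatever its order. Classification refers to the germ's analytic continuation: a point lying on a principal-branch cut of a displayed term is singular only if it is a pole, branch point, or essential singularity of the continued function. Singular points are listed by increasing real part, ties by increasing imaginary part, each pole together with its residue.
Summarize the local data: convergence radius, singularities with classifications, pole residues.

Radius of convergence at 0: 3/4.
At -3/4: a pole of order 2; residue 0.

Denominator factor (θ + 3/4)^2: pole of order 2 at -3/4, modulus 3/4.
The radius of convergence is the smallest modulus among the singular points: 3/4.
At the order-2 pole -3/4 set g(θ) = (θ - (-3/4))^2*f(θ) = 2/37.
Order-2 pole: residue = g'(a); g'(-3/4) = 0, so the residue is 0.


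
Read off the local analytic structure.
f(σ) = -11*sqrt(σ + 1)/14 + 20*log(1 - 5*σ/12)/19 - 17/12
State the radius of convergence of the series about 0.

The radius of convergence is 1.

Branch term (-11/14)*sqrt(1 - σ/(-1)): its argument vanishes at σ = -1, a square-root branch point, modulus 1.
Branch term (20/19)*log(1 - σ/(12/5)): its argument vanishes at σ = 12/5, a logarithmic branch point, modulus 12/5.
The radius of convergence is the smallest modulus among the singular points: 1.


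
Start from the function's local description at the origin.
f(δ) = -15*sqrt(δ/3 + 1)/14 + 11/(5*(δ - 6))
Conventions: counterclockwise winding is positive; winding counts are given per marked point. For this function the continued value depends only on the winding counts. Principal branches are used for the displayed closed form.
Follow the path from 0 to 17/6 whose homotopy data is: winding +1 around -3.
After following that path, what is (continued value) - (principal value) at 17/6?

Continued minus principal equals (5/14)*sqrt(70).

The rational part is single-valued and drops out of the difference; each branch term changes only by its own monodromy.
(-15/14)*sqrt(1 - δ/(-3)): winding +1 is odd, the square root flips sign, contributing -2*(-15/14)*sqrt(1 - (17/6)/(-3)) = -2*(-15/14)*sqrt(35/18) = (5/14)*sqrt(70).
Summing the contributions at δ = 17/6 gives (5/14)*sqrt(70).


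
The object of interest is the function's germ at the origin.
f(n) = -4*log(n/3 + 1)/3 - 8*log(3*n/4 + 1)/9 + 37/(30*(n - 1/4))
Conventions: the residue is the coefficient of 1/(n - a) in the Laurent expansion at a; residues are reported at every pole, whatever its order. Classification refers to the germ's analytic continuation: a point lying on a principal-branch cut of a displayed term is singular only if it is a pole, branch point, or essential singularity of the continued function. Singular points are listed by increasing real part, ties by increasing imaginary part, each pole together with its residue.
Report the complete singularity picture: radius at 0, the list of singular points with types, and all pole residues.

Denominator factor (n - 1/4): pole of order 1 at 1/4, modulus 1/4.
Branch term (-4/3)*log(1 - n/(-3)): its argument vanishes at n = -3, a logarithmic branch point, modulus 3.
Branch term (-8/9)*log(1 - n/(-4/3)): its argument vanishes at n = -4/3, a logarithmic branch point, modulus 4/3.
The radius of convergence is the smallest modulus among the singular points: 1/4.
The branch terms are analytic at 1/4 and contribute nothing to the residue; only the rational part matters.
At the order-1 pole 1/4 set g(n) = (n - (1/4))*(rational part) = 37/30.
Simple pole: residue = g(a) at a = 1/4, which is 37/30.
List the singular points by increasing real part (a conjugate pair: the negative imaginary part first).

Radius of convergence at 0: 1/4.
At -3: a logarithmic branch point.
At -4/3: a logarithmic branch point.
At 1/4: a pole of order 1; residue 37/30.


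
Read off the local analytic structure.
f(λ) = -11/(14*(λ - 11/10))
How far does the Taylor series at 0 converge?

Denominator factor (λ - 11/10): pole of order 1 at 11/10, modulus 11/10.
The radius of convergence is the smallest modulus among the singular points: 11/10.

The radius of convergence is 11/10.


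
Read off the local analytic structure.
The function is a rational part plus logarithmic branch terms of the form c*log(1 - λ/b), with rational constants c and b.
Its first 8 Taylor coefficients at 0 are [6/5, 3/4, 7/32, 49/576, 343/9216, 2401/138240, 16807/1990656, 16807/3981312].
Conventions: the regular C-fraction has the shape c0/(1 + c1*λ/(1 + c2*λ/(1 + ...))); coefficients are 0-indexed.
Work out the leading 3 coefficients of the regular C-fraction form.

The regular C-fraction coefficients are [6/5, -5/8, 1/3].

Taylor coefficients (read off): a_0 = 6/5, a_1 = 3/4, a_2 = 7/32.
c0 = a_0 = 6/5. Peel one level at a time: if S = 1 + c*λ/S' with S'(0) = 1, then c is the λ-coefficient of S and S' = c*λ/(S - 1).
S_1 = c0/f = 1 + (-5/8)*λ + (5/24)*λ^2 + ...; c1 = -5/8.
S_2 = c1*λ/(S_1 - 1) = 1 + (1/3)*λ + ...; c2 = 1/3.


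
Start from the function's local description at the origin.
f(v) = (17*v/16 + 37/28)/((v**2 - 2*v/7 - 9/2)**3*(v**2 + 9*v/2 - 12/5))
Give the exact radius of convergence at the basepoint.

Denominator factor (v**2 - 2*v/7 - 9/2)^3: discriminant 886/49, real irrational roots 1/7 + (1/14)*sqrt(886) and 1/7 - (1/14)*sqrt(886); poles of order 3, moduli 1/7 + (1/14)*sqrt(886) and -1/7 + (1/14)*sqrt(886).
Denominator factor (v**2 + 9*v/2 - 12/5): discriminant 597/20, real irrational roots -9/4 + (1/20)*sqrt(2985) and -9/4 - (1/20)*sqrt(2985); poles of order 1, moduli -9/4 + (1/20)*sqrt(2985) and 9/4 + (1/20)*sqrt(2985).
The radius of convergence is the smallest modulus among the singular points: -9/4 + (1/20)*sqrt(2985).

The radius of convergence is -9/4 + (1/20)*sqrt(2985).


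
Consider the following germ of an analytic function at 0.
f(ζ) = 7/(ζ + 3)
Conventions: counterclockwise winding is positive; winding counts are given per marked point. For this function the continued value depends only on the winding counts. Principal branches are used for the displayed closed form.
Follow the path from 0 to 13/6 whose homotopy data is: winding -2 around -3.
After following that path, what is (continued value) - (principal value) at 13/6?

Continued minus principal equals 0.

The function is rational, hence single-valued: continuing it around any pole returns the same value, so the difference is 0.


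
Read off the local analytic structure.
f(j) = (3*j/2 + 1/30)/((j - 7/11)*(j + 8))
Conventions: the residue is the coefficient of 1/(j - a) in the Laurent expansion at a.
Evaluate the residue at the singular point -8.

The residue is 3949/2850.

At the order-1 pole -8 set g(j) = (j - (-8))*f(j) = (3*j/2 + 1/30)/(j - 7/11).
Simple pole: residue = g(a) at a = -8, which is 3949/2850.


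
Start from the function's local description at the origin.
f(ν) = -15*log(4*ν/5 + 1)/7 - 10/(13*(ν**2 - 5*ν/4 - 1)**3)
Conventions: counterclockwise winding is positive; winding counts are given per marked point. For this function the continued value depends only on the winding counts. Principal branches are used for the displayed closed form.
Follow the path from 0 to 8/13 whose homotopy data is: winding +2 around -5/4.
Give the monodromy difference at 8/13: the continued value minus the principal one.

The rational part is single-valued and drops out of the difference; each branch term changes only by its own monodromy.
(-15/7)*log(1 - ν/(-5/4)): each positive loop around -5/4 adds 2*pi*i to the log, so winding +2 contributes (-15/7)*(2)*2*pi*i = -(60/7)*pi*i.
Summing the contributions at ν = 8/13 gives -(60/7)*pi*i.

Continued minus principal equals -(60/7)*pi*i.


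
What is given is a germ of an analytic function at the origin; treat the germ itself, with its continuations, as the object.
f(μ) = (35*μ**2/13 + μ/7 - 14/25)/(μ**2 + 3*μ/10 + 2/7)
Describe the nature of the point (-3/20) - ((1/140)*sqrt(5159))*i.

The point is a pole of order 1.

The denominator factor μ**2 + 3*μ/10 + 2/7 vanishes at (-3/20) - ((1/140)*sqrt(5159))*i and appears to the power 1; the numerator there equals (-22377/18200) + ((121/25480)*sqrt(5159))*i, nonzero, and no other factor vanishes.
Hence a pole whose order is the multiplicity, 1.


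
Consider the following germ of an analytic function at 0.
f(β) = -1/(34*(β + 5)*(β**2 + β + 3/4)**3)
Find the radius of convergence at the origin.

The radius of convergence is (1/2)*sqrt(3).

Denominator factor (β**2 + β + 3/4)^3: discriminant -2, complex-conjugate roots (-1/2) + ((1/2)*sqrt(2))*i and (-1/2) - ((1/2)*sqrt(2))*i; poles of order 3, moduli (1/2)*sqrt(3) and (1/2)*sqrt(3).
Denominator factor (β + 5): pole of order 1 at -5, modulus 5.
The radius of convergence is the smallest modulus among the singular points: (1/2)*sqrt(3).


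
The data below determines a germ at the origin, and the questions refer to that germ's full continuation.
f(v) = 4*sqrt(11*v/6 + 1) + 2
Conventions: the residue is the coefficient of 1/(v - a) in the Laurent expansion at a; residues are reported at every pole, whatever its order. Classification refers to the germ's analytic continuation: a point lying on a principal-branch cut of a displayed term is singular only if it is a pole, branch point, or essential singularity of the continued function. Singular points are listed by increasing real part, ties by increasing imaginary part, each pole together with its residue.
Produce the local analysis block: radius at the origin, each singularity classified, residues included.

Radius of convergence at 0: 6/11.
At -6/11: an algebraic (square-root) branch point.

Branch term (4)*sqrt(1 - v/(-6/11)): its argument vanishes at v = -6/11, a square-root branch point, modulus 6/11.
The radius of convergence is the smallest modulus among the singular points: 6/11.


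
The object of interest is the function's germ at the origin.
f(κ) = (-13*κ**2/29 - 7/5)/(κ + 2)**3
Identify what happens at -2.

The point is a pole of order 3.

The denominator factor κ + 2 vanishes at -2 and appears to the power 3; the numerator there equals -463/145, nonzero, and no other factor vanishes.
Hence a pole whose order is the multiplicity, 3.


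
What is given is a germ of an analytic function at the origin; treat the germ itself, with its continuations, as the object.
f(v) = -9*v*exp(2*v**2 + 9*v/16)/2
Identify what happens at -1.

There is no denominator, hence no pole anywhere.
The factor exp(2*v**2 + 9*v/16) is entire.
So the germ continues analytically to -1.

The point is a regular point.


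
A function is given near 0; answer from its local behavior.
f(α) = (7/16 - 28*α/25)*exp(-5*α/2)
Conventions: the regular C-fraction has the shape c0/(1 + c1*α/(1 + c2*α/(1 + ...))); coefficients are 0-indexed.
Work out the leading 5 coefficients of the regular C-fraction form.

Taylor coefficients (expand at 0): a_0 = 7/16, a_1 = -1771/800, a_2 = 2667/640, a_3 = -3563/768, a_4 = 22295/6144.
c0 = a_0 = 7/16. Peel one level at a time: if S = 1 + c*α/S' with S'(0) = 1, then c is the α-coefficient of S and S' = c*α/(S - 1).
S_1 = c0/f = 1 + (253/50)*α + (80393/5000)*α^2 + ...; c1 = 253/50.
S_2 = c1*α/(S_1 - 1) = 1 + (-80393/25300)*α + (4448225/3072432)*α^2 + ...; c2 = -80393/25300.
S_3 = c2*α/(S_2 - 1) = 1 + (111205625/244073148)*α + (316089915625/930676960656)*α^2 + ...; c3 = 111205625/244073148.
S_4 = c3*α/(S_3 - 1) = 1 + (-127953197845/171650953164)*α + ...; c4 = -127953197845/171650953164.

The regular C-fraction coefficients are [7/16, 253/50, -80393/25300, 111205625/244073148, -127953197845/171650953164].


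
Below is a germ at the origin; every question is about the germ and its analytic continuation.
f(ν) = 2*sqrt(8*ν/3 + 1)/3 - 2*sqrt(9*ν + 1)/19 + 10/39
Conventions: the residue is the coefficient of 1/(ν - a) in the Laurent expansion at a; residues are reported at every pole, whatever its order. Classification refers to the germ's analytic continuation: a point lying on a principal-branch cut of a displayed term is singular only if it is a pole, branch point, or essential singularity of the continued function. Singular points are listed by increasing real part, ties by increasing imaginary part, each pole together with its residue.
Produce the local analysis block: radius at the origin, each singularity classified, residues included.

Branch term (2/3)*sqrt(1 - ν/(-3/8)): its argument vanishes at ν = -3/8, a square-root branch point, modulus 3/8.
Branch term (-2/19)*sqrt(1 - ν/(-1/9)): its argument vanishes at ν = -1/9, a square-root branch point, modulus 1/9.
The radius of convergence is the smallest modulus among the singular points: 1/9.
List the singular points by increasing real part (a conjugate pair: the negative imaginary part first).

Radius of convergence at 0: 1/9.
At -3/8: an algebraic (square-root) branch point.
At -1/9: an algebraic (square-root) branch point.


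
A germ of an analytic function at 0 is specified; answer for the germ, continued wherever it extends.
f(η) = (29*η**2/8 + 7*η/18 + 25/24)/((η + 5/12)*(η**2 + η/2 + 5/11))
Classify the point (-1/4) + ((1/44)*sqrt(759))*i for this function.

The denominator factor η**2 + η/2 + 5/11 vanishes at (-1/4) + ((1/44)*sqrt(759))*i and appears to the power 1; the numerator there equals (-1585/6336) - ((205/6336)*sqrt(759))*i, nonzero, and no other factor vanishes.
Hence a pole whose order is the multiplicity, 1.

The point is a pole of order 1.


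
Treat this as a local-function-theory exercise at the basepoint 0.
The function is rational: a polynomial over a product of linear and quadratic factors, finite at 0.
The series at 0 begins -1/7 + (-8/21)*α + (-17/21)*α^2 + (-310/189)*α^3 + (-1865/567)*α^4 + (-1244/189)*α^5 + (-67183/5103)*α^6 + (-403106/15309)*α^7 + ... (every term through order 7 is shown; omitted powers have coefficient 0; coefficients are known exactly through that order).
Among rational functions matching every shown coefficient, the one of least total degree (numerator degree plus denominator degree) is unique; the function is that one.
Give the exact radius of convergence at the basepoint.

The radius of convergence is 1/2.

No rational of total degree below 3 reproduces all 8 coefficients; solving the [0/3] Pade equations on them gives f(α) = 9/(14*(α - 3)**2*(α - 1/2)), whose expansion matches every shown term.
Denominator factor (α - 3)^2: pole of order 2 at 3, modulus 3.
Denominator factor (α - 1/2): pole of order 1 at 1/2, modulus 1/2.
The radius of convergence is the smallest modulus among the singular points: 1/2.


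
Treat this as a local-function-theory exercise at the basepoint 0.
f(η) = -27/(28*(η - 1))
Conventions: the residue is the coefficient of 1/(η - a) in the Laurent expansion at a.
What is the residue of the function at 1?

At the order-1 pole 1 set g(η) = (η - (1))*f(η) = -27/28.
Simple pole: residue = g(a) at a = 1, which is -27/28.

The residue is -27/28.


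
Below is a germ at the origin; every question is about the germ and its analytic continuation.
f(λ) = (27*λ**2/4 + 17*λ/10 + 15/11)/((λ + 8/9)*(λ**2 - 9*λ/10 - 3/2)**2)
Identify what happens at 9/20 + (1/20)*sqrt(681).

The point is a pole of order 2.

The denominator factor λ**2 - 9*λ/10 - 3/2 vanishes at 9/20 + (1/20)*sqrt(681) and appears to the power 2; the numerator there equals 131889/8800 + (311/800)*sqrt(681), nonzero, and no other factor vanishes.
Hence a pole whose order is the multiplicity, 2.


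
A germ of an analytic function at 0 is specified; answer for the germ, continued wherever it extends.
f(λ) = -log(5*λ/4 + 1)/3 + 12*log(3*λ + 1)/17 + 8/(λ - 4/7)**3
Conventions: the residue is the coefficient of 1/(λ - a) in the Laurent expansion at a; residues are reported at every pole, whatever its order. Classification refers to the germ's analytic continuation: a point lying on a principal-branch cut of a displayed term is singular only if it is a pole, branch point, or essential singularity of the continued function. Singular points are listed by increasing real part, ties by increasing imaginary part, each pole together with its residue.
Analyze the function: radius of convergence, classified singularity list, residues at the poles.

Radius of convergence at 0: 1/3.
At -4/5: a logarithmic branch point.
At -1/3: a logarithmic branch point.
At 4/7: a pole of order 3; residue 0.

Denominator factor (λ - 4/7)^3: pole of order 3 at 4/7, modulus 4/7.
Branch term (12/17)*log(1 - λ/(-1/3)): its argument vanishes at λ = -1/3, a logarithmic branch point, modulus 1/3.
Branch term (-1/3)*log(1 - λ/(-4/5)): its argument vanishes at λ = -4/5, a logarithmic branch point, modulus 4/5.
The radius of convergence is the smallest modulus among the singular points: 1/3.
The branch terms are analytic at 4/7 and contribute nothing to the residue; only the rational part matters.
At the order-3 pole 4/7 set g(λ) = (λ - (4/7))^3*(rational part) = 8.
Order-3 pole: residue = g''(a)/2; g''(4/7) = 0, so the residue is 0.
List the singular points by increasing real part (a conjugate pair: the negative imaginary part first).


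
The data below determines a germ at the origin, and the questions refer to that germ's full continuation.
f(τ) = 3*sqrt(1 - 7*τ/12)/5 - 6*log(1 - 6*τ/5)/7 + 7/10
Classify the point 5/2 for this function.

There is no denominator, hence no pole anywhere.
Branch term log(1 - τ/(5/6)): argument at 5/2 is -2, nonzero, so 5/2 is not its branch point (a point on a principal cut is still regular for the continued germ).
Branch term sqrt(1 - τ/(12/7)): argument at 5/2 is -11/24, nonzero, so 5/2 is not its branch point (a point on a principal cut is still regular for the continued germ).
So the germ continues analytically to 5/2.

The point is a regular point.


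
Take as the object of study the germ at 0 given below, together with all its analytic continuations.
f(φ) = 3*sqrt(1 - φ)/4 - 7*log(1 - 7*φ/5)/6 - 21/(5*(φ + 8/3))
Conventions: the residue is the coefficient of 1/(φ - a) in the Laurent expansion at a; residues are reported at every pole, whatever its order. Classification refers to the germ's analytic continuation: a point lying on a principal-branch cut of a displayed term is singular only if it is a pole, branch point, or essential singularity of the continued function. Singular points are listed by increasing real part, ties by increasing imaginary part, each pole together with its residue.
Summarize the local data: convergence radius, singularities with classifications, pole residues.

Radius of convergence at 0: 5/7.
At -8/3: a pole of order 1; residue -21/5.
At 5/7: a logarithmic branch point.
At 1: an algebraic (square-root) branch point.

Denominator factor (φ + 8/3): pole of order 1 at -8/3, modulus 8/3.
Branch term (3/4)*sqrt(1 - φ/(1)): its argument vanishes at φ = 1, a square-root branch point, modulus 1.
Branch term (-7/6)*log(1 - φ/(5/7)): its argument vanishes at φ = 5/7, a logarithmic branch point, modulus 5/7.
The radius of convergence is the smallest modulus among the singular points: 5/7.
The branch terms are analytic at -8/3 and contribute nothing to the residue; only the rational part matters.
At the order-1 pole -8/3 set g(φ) = (φ - (-8/3))*(rational part) = -21/5.
Simple pole: residue = g(a) at a = -8/3, which is -21/5.
List the singular points by increasing real part (a conjugate pair: the negative imaginary part first).


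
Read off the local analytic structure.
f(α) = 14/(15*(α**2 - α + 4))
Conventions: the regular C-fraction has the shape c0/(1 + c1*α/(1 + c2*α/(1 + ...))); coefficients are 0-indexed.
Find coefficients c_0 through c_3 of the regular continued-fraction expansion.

Taylor coefficients (expand at 0): a_0 = 7/30, a_1 = 7/120, a_2 = -7/160, a_3 = -49/1920.
c0 = a_0 = 7/30. Peel one level at a time: if S = 1 + c*α/S' with S'(0) = 1, then c is the α-coefficient of S and S' = c*α/(S - 1).
S_1 = c0/f = 1 + (-1/4)*α + (1/4)*α^2 + ...; c1 = -1/4.
S_2 = c1*α/(S_1 - 1) = 1 + (1)*α + (1)*α^2 + ...; c2 = 1.
S_3 = c2*α/(S_2 - 1) = 1 + (-1)*α + ...; c3 = -1.

The regular C-fraction coefficients are [7/30, -1/4, 1, -1].


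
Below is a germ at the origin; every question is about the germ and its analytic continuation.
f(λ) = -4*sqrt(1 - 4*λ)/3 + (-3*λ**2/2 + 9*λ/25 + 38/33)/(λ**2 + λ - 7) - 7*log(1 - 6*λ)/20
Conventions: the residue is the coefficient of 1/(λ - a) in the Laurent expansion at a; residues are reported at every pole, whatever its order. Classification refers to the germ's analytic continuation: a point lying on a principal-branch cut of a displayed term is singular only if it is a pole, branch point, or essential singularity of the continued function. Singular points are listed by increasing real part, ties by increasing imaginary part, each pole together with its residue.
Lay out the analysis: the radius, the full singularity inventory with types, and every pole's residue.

Radius of convergence at 0: 1/6.
At -1/2 - (1/2)*sqrt(29): a pole of order 1; residue 93/100 + (33919/95700)*sqrt(29).
At 1/6: a logarithmic branch point.
At 1/4: an algebraic (square-root) branch point.
At -1/2 + (1/2)*sqrt(29): a pole of order 1; residue 93/100 - (33919/95700)*sqrt(29).

Denominator factor (λ**2 + λ - 7): discriminant 29, real irrational roots -1/2 + (1/2)*sqrt(29) and -1/2 - (1/2)*sqrt(29); poles of order 1, moduli -1/2 + (1/2)*sqrt(29) and 1/2 + (1/2)*sqrt(29).
Branch term (-4/3)*sqrt(1 - λ/(1/4)): its argument vanishes at λ = 1/4, a square-root branch point, modulus 1/4.
Branch term (-7/20)*log(1 - λ/(1/6)): its argument vanishes at λ = 1/6, a logarithmic branch point, modulus 1/6.
The radius of convergence is the smallest modulus among the singular points: 1/6.
The branch terms are analytic at -1/2 - (1/2)*sqrt(29) and contribute nothing to the residue; only the rational part matters.
The factor λ**2 + λ - 7 splits as (λ - a)(λ - a') with a = -1/2 - (1/2)*sqrt(29), a' = -1/2 + (1/2)*sqrt(29). At the order-1 pole a set g(λ) = (λ - a)*(rational part) = [-3*λ**2/2 + 9*λ/25 + 38/33] / (λ - a').
Simple pole: residue = g(a) at a = -1/2 - (1/2)*sqrt(29), which is 93/100 + (33919/95700)*sqrt(29).
The branch terms are analytic at -1/2 + (1/2)*sqrt(29) and contribute nothing to the residue; only the rational part matters.
The factor λ**2 + λ - 7 splits as (λ - a)(λ - a') with a = -1/2 + (1/2)*sqrt(29), a' = -1/2 - (1/2)*sqrt(29). At the order-1 pole a set g(λ) = (λ - a)*(rational part) = [-3*λ**2/2 + 9*λ/25 + 38/33] / (λ - a').
Simple pole: residue = g(a) at a = -1/2 + (1/2)*sqrt(29), which is 93/100 - (33919/95700)*sqrt(29).
List the singular points by increasing real part (a conjugate pair: the negative imaginary part first).


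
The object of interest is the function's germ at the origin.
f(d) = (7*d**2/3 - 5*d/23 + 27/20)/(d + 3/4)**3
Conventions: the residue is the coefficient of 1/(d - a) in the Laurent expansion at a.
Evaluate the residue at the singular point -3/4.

The residue is 7/3.

At the order-3 pole -3/4 set g(d) = (d - (-3/4))^3*f(d) = 7*d**2/3 - 5*d/23 + 27/20.
Order-3 pole: residue = g''(a)/2; g''(-3/4) = 14/3, so the residue is 7/3.


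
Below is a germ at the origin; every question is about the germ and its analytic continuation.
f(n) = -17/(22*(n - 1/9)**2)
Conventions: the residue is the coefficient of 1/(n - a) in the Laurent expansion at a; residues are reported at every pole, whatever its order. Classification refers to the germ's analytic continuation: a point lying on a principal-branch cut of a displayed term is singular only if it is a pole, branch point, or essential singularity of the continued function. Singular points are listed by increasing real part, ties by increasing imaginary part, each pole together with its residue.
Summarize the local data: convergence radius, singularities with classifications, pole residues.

Denominator factor (n - 1/9)^2: pole of order 2 at 1/9, modulus 1/9.
The radius of convergence is the smallest modulus among the singular points: 1/9.
At the order-2 pole 1/9 set g(n) = (n - (1/9))^2*f(n) = -17/22.
Order-2 pole: residue = g'(a); g'(1/9) = 0, so the residue is 0.

Radius of convergence at 0: 1/9.
At 1/9: a pole of order 2; residue 0.


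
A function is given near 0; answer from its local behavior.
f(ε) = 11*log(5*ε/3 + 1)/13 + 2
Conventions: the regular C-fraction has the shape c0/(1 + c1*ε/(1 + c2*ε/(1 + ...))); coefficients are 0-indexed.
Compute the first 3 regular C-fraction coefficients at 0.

The regular C-fraction coefficients are [2, -55/78, 20/13].

Taylor coefficients (expand at 0): a_0 = 2, a_1 = 55/39, a_2 = -275/234.
c0 = a_0 = 2. Peel one level at a time: if S = 1 + c*ε/S' with S'(0) = 1, then c is the ε-coefficient of S and S' = c*ε/(S - 1).
S_1 = c0/f = 1 + (-55/78)*ε + (550/507)*ε^2 + ...; c1 = -55/78.
S_2 = c1*ε/(S_1 - 1) = 1 + (20/13)*ε + ...; c2 = 20/13.


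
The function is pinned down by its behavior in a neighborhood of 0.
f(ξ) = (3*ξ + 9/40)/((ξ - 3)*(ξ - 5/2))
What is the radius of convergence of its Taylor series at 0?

The radius of convergence is 5/2.

Denominator factor (ξ - 5/2): pole of order 1 at 5/2, modulus 5/2.
Denominator factor (ξ - 3): pole of order 1 at 3, modulus 3.
The radius of convergence is the smallest modulus among the singular points: 5/2.


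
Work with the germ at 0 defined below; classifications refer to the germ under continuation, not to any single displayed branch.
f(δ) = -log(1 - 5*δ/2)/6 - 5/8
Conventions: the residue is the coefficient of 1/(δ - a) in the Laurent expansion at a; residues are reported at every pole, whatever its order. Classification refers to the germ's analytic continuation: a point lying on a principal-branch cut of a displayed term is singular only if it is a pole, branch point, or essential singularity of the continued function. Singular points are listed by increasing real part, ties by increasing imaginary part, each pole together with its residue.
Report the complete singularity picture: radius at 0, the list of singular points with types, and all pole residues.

Branch term (-1/6)*log(1 - δ/(2/5)): its argument vanishes at δ = 2/5, a logarithmic branch point, modulus 2/5.
The radius of convergence is the smallest modulus among the singular points: 2/5.

Radius of convergence at 0: 2/5.
At 2/5: a logarithmic branch point.


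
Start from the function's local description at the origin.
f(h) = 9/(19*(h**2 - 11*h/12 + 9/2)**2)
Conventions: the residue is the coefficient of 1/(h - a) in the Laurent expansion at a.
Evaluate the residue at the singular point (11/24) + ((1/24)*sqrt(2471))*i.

The factor h**2 - 11*h/12 + 9/2 splits as (h - a)(h - a') with a = (11/24) + ((1/24)*sqrt(2471))*i, a' = (11/24) - ((1/24)*sqrt(2471))*i. At the order-2 pole a set g(h) = (h - a)^2*f(h) = [9/19] / (h - a')^2.
Order-2 pole: residue = g'(a); g'((11/24) + ((1/24)*sqrt(2471))*i) = -((31104/116010979)*sqrt(2471))*i, so the residue is -((31104/116010979)*sqrt(2471))*i.

The residue is -((31104/116010979)*sqrt(2471))*i.
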